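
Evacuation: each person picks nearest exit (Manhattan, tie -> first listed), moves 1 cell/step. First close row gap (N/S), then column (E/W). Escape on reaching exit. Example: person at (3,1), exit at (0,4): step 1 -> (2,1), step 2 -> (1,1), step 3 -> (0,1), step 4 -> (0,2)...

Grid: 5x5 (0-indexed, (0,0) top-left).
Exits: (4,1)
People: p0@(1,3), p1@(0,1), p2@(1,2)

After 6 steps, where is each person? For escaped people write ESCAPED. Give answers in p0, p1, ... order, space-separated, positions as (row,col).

Step 1: p0:(1,3)->(2,3) | p1:(0,1)->(1,1) | p2:(1,2)->(2,2)
Step 2: p0:(2,3)->(3,3) | p1:(1,1)->(2,1) | p2:(2,2)->(3,2)
Step 3: p0:(3,3)->(4,3) | p1:(2,1)->(3,1) | p2:(3,2)->(4,2)
Step 4: p0:(4,3)->(4,2) | p1:(3,1)->(4,1)->EXIT | p2:(4,2)->(4,1)->EXIT
Step 5: p0:(4,2)->(4,1)->EXIT | p1:escaped | p2:escaped

ESCAPED ESCAPED ESCAPED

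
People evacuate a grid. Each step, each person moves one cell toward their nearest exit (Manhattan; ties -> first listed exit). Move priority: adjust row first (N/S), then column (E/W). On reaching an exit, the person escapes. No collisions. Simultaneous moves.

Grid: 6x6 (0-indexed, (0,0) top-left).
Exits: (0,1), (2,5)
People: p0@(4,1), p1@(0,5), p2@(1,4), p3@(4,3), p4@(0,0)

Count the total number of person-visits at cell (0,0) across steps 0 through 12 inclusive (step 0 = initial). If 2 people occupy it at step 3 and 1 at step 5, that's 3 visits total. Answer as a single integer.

Answer: 1

Derivation:
Step 0: p0@(4,1) p1@(0,5) p2@(1,4) p3@(4,3) p4@(0,0) -> at (0,0): 1 [p4], cum=1
Step 1: p0@(3,1) p1@(1,5) p2@(2,4) p3@(3,3) p4@ESC -> at (0,0): 0 [-], cum=1
Step 2: p0@(2,1) p1@ESC p2@ESC p3@(2,3) p4@ESC -> at (0,0): 0 [-], cum=1
Step 3: p0@(1,1) p1@ESC p2@ESC p3@(2,4) p4@ESC -> at (0,0): 0 [-], cum=1
Step 4: p0@ESC p1@ESC p2@ESC p3@ESC p4@ESC -> at (0,0): 0 [-], cum=1
Total visits = 1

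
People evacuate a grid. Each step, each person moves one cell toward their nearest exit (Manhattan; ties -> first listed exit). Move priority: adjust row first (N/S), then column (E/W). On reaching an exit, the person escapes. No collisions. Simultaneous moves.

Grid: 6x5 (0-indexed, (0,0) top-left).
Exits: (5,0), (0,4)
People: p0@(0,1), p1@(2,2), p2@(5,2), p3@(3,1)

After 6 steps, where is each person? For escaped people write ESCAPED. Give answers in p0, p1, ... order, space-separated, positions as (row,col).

Step 1: p0:(0,1)->(0,2) | p1:(2,2)->(1,2) | p2:(5,2)->(5,1) | p3:(3,1)->(4,1)
Step 2: p0:(0,2)->(0,3) | p1:(1,2)->(0,2) | p2:(5,1)->(5,0)->EXIT | p3:(4,1)->(5,1)
Step 3: p0:(0,3)->(0,4)->EXIT | p1:(0,2)->(0,3) | p2:escaped | p3:(5,1)->(5,0)->EXIT
Step 4: p0:escaped | p1:(0,3)->(0,4)->EXIT | p2:escaped | p3:escaped

ESCAPED ESCAPED ESCAPED ESCAPED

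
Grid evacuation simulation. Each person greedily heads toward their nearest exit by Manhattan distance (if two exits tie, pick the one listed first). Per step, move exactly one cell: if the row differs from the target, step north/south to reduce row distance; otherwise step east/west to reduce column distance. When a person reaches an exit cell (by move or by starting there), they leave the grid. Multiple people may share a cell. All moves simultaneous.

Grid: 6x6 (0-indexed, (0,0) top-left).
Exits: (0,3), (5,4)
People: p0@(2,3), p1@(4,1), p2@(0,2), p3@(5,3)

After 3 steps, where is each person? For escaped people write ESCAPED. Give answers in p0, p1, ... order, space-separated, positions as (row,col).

Step 1: p0:(2,3)->(1,3) | p1:(4,1)->(5,1) | p2:(0,2)->(0,3)->EXIT | p3:(5,3)->(5,4)->EXIT
Step 2: p0:(1,3)->(0,3)->EXIT | p1:(5,1)->(5,2) | p2:escaped | p3:escaped
Step 3: p0:escaped | p1:(5,2)->(5,3) | p2:escaped | p3:escaped

ESCAPED (5,3) ESCAPED ESCAPED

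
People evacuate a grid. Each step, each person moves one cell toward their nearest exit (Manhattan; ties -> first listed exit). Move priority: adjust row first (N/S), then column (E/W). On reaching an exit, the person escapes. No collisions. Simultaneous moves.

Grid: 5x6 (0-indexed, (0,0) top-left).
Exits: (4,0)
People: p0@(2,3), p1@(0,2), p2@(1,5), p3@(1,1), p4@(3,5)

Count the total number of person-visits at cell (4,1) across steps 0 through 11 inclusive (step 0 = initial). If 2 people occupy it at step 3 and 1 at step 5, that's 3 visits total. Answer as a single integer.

Step 0: p0@(2,3) p1@(0,2) p2@(1,5) p3@(1,1) p4@(3,5) -> at (4,1): 0 [-], cum=0
Step 1: p0@(3,3) p1@(1,2) p2@(2,5) p3@(2,1) p4@(4,5) -> at (4,1): 0 [-], cum=0
Step 2: p0@(4,3) p1@(2,2) p2@(3,5) p3@(3,1) p4@(4,4) -> at (4,1): 0 [-], cum=0
Step 3: p0@(4,2) p1@(3,2) p2@(4,5) p3@(4,1) p4@(4,3) -> at (4,1): 1 [p3], cum=1
Step 4: p0@(4,1) p1@(4,2) p2@(4,4) p3@ESC p4@(4,2) -> at (4,1): 1 [p0], cum=2
Step 5: p0@ESC p1@(4,1) p2@(4,3) p3@ESC p4@(4,1) -> at (4,1): 2 [p1,p4], cum=4
Step 6: p0@ESC p1@ESC p2@(4,2) p3@ESC p4@ESC -> at (4,1): 0 [-], cum=4
Step 7: p0@ESC p1@ESC p2@(4,1) p3@ESC p4@ESC -> at (4,1): 1 [p2], cum=5
Step 8: p0@ESC p1@ESC p2@ESC p3@ESC p4@ESC -> at (4,1): 0 [-], cum=5
Total visits = 5

Answer: 5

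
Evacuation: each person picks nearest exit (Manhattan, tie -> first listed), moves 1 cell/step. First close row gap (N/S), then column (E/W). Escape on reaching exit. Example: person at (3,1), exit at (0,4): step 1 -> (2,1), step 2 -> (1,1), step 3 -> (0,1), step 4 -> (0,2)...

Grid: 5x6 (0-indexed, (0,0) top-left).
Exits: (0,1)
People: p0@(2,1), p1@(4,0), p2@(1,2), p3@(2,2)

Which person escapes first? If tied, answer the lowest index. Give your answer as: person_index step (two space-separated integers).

Answer: 0 2

Derivation:
Step 1: p0:(2,1)->(1,1) | p1:(4,0)->(3,0) | p2:(1,2)->(0,2) | p3:(2,2)->(1,2)
Step 2: p0:(1,1)->(0,1)->EXIT | p1:(3,0)->(2,0) | p2:(0,2)->(0,1)->EXIT | p3:(1,2)->(0,2)
Step 3: p0:escaped | p1:(2,0)->(1,0) | p2:escaped | p3:(0,2)->(0,1)->EXIT
Step 4: p0:escaped | p1:(1,0)->(0,0) | p2:escaped | p3:escaped
Step 5: p0:escaped | p1:(0,0)->(0,1)->EXIT | p2:escaped | p3:escaped
Exit steps: [2, 5, 2, 3]
First to escape: p0 at step 2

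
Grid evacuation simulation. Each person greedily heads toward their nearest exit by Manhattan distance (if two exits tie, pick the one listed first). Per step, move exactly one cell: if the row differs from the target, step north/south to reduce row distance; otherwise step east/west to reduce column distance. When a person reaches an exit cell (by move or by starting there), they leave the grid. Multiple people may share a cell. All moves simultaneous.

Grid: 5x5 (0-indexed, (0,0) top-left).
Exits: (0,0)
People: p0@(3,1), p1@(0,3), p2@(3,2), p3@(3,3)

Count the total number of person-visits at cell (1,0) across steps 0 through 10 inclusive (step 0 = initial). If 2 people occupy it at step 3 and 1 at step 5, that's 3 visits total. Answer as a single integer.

Answer: 0

Derivation:
Step 0: p0@(3,1) p1@(0,3) p2@(3,2) p3@(3,3) -> at (1,0): 0 [-], cum=0
Step 1: p0@(2,1) p1@(0,2) p2@(2,2) p3@(2,3) -> at (1,0): 0 [-], cum=0
Step 2: p0@(1,1) p1@(0,1) p2@(1,2) p3@(1,3) -> at (1,0): 0 [-], cum=0
Step 3: p0@(0,1) p1@ESC p2@(0,2) p3@(0,3) -> at (1,0): 0 [-], cum=0
Step 4: p0@ESC p1@ESC p2@(0,1) p3@(0,2) -> at (1,0): 0 [-], cum=0
Step 5: p0@ESC p1@ESC p2@ESC p3@(0,1) -> at (1,0): 0 [-], cum=0
Step 6: p0@ESC p1@ESC p2@ESC p3@ESC -> at (1,0): 0 [-], cum=0
Total visits = 0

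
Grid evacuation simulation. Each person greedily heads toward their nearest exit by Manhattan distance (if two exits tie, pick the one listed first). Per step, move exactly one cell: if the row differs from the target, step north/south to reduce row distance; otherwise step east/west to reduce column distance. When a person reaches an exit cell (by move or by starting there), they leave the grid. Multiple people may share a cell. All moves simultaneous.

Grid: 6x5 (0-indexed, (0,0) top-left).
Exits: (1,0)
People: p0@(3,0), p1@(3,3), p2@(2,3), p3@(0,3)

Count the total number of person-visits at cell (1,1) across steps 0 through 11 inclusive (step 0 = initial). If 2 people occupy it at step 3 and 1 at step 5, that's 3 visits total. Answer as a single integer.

Step 0: p0@(3,0) p1@(3,3) p2@(2,3) p3@(0,3) -> at (1,1): 0 [-], cum=0
Step 1: p0@(2,0) p1@(2,3) p2@(1,3) p3@(1,3) -> at (1,1): 0 [-], cum=0
Step 2: p0@ESC p1@(1,3) p2@(1,2) p3@(1,2) -> at (1,1): 0 [-], cum=0
Step 3: p0@ESC p1@(1,2) p2@(1,1) p3@(1,1) -> at (1,1): 2 [p2,p3], cum=2
Step 4: p0@ESC p1@(1,1) p2@ESC p3@ESC -> at (1,1): 1 [p1], cum=3
Step 5: p0@ESC p1@ESC p2@ESC p3@ESC -> at (1,1): 0 [-], cum=3
Total visits = 3

Answer: 3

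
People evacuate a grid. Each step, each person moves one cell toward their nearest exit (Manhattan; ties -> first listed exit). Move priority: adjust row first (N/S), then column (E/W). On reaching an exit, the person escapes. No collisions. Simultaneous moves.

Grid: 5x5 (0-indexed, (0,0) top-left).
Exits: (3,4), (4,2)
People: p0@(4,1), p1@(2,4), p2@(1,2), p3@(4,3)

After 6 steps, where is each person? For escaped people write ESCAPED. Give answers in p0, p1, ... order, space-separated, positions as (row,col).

Step 1: p0:(4,1)->(4,2)->EXIT | p1:(2,4)->(3,4)->EXIT | p2:(1,2)->(2,2) | p3:(4,3)->(4,2)->EXIT
Step 2: p0:escaped | p1:escaped | p2:(2,2)->(3,2) | p3:escaped
Step 3: p0:escaped | p1:escaped | p2:(3,2)->(4,2)->EXIT | p3:escaped

ESCAPED ESCAPED ESCAPED ESCAPED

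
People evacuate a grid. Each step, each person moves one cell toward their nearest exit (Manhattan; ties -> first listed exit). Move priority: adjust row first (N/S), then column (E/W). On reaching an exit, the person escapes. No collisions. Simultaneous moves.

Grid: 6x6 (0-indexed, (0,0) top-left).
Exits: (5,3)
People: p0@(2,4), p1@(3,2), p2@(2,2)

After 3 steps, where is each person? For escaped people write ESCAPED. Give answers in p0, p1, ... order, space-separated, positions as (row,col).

Step 1: p0:(2,4)->(3,4) | p1:(3,2)->(4,2) | p2:(2,2)->(3,2)
Step 2: p0:(3,4)->(4,4) | p1:(4,2)->(5,2) | p2:(3,2)->(4,2)
Step 3: p0:(4,4)->(5,4) | p1:(5,2)->(5,3)->EXIT | p2:(4,2)->(5,2)

(5,4) ESCAPED (5,2)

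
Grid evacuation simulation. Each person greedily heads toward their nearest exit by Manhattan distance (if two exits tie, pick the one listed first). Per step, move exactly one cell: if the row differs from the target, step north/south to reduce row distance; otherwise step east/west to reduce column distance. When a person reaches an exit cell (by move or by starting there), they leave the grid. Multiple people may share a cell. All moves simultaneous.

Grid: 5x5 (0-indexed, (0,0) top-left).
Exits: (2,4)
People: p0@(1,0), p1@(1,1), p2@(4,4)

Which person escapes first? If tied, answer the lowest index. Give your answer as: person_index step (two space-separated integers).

Step 1: p0:(1,0)->(2,0) | p1:(1,1)->(2,1) | p2:(4,4)->(3,4)
Step 2: p0:(2,0)->(2,1) | p1:(2,1)->(2,2) | p2:(3,4)->(2,4)->EXIT
Step 3: p0:(2,1)->(2,2) | p1:(2,2)->(2,3) | p2:escaped
Step 4: p0:(2,2)->(2,3) | p1:(2,3)->(2,4)->EXIT | p2:escaped
Step 5: p0:(2,3)->(2,4)->EXIT | p1:escaped | p2:escaped
Exit steps: [5, 4, 2]
First to escape: p2 at step 2

Answer: 2 2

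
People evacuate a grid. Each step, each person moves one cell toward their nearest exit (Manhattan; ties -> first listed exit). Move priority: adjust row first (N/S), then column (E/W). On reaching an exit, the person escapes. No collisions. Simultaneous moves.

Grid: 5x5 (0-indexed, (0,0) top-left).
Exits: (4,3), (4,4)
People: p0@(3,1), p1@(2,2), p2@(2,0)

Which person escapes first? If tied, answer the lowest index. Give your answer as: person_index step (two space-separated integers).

Answer: 0 3

Derivation:
Step 1: p0:(3,1)->(4,1) | p1:(2,2)->(3,2) | p2:(2,0)->(3,0)
Step 2: p0:(4,1)->(4,2) | p1:(3,2)->(4,2) | p2:(3,0)->(4,0)
Step 3: p0:(4,2)->(4,3)->EXIT | p1:(4,2)->(4,3)->EXIT | p2:(4,0)->(4,1)
Step 4: p0:escaped | p1:escaped | p2:(4,1)->(4,2)
Step 5: p0:escaped | p1:escaped | p2:(4,2)->(4,3)->EXIT
Exit steps: [3, 3, 5]
First to escape: p0 at step 3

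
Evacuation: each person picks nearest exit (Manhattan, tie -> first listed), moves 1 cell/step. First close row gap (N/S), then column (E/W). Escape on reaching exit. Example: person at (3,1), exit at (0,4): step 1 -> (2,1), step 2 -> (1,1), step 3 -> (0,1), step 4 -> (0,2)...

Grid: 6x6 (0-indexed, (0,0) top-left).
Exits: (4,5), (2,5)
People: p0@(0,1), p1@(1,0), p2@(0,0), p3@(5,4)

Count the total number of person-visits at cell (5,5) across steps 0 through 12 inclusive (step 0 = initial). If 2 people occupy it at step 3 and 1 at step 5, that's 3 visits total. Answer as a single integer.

Step 0: p0@(0,1) p1@(1,0) p2@(0,0) p3@(5,4) -> at (5,5): 0 [-], cum=0
Step 1: p0@(1,1) p1@(2,0) p2@(1,0) p3@(4,4) -> at (5,5): 0 [-], cum=0
Step 2: p0@(2,1) p1@(2,1) p2@(2,0) p3@ESC -> at (5,5): 0 [-], cum=0
Step 3: p0@(2,2) p1@(2,2) p2@(2,1) p3@ESC -> at (5,5): 0 [-], cum=0
Step 4: p0@(2,3) p1@(2,3) p2@(2,2) p3@ESC -> at (5,5): 0 [-], cum=0
Step 5: p0@(2,4) p1@(2,4) p2@(2,3) p3@ESC -> at (5,5): 0 [-], cum=0
Step 6: p0@ESC p1@ESC p2@(2,4) p3@ESC -> at (5,5): 0 [-], cum=0
Step 7: p0@ESC p1@ESC p2@ESC p3@ESC -> at (5,5): 0 [-], cum=0
Total visits = 0

Answer: 0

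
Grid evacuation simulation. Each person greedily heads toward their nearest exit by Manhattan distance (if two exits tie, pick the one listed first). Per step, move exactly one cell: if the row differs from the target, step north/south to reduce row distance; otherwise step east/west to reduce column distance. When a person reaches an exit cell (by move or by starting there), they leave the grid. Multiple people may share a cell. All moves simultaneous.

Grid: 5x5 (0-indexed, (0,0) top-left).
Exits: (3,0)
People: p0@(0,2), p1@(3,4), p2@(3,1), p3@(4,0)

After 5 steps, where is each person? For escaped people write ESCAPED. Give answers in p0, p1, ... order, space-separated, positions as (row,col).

Step 1: p0:(0,2)->(1,2) | p1:(3,4)->(3,3) | p2:(3,1)->(3,0)->EXIT | p3:(4,0)->(3,0)->EXIT
Step 2: p0:(1,2)->(2,2) | p1:(3,3)->(3,2) | p2:escaped | p3:escaped
Step 3: p0:(2,2)->(3,2) | p1:(3,2)->(3,1) | p2:escaped | p3:escaped
Step 4: p0:(3,2)->(3,1) | p1:(3,1)->(3,0)->EXIT | p2:escaped | p3:escaped
Step 5: p0:(3,1)->(3,0)->EXIT | p1:escaped | p2:escaped | p3:escaped

ESCAPED ESCAPED ESCAPED ESCAPED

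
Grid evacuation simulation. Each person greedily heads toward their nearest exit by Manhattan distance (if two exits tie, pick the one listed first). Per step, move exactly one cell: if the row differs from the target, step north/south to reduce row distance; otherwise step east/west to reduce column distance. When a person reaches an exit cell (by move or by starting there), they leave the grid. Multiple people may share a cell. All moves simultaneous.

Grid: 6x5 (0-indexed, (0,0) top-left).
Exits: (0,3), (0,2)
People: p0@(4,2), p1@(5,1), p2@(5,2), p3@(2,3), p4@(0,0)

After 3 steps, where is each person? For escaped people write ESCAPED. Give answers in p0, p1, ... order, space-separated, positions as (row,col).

Step 1: p0:(4,2)->(3,2) | p1:(5,1)->(4,1) | p2:(5,2)->(4,2) | p3:(2,3)->(1,3) | p4:(0,0)->(0,1)
Step 2: p0:(3,2)->(2,2) | p1:(4,1)->(3,1) | p2:(4,2)->(3,2) | p3:(1,3)->(0,3)->EXIT | p4:(0,1)->(0,2)->EXIT
Step 3: p0:(2,2)->(1,2) | p1:(3,1)->(2,1) | p2:(3,2)->(2,2) | p3:escaped | p4:escaped

(1,2) (2,1) (2,2) ESCAPED ESCAPED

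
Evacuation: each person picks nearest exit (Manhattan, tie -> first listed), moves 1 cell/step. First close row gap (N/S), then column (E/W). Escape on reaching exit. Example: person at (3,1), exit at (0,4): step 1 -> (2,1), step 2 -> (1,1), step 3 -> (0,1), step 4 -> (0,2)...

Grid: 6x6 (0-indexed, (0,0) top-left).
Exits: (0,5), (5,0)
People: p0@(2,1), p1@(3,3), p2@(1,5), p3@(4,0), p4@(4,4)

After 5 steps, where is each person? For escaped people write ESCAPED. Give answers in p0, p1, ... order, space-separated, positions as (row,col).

Step 1: p0:(2,1)->(3,1) | p1:(3,3)->(2,3) | p2:(1,5)->(0,5)->EXIT | p3:(4,0)->(5,0)->EXIT | p4:(4,4)->(3,4)
Step 2: p0:(3,1)->(4,1) | p1:(2,3)->(1,3) | p2:escaped | p3:escaped | p4:(3,4)->(2,4)
Step 3: p0:(4,1)->(5,1) | p1:(1,3)->(0,3) | p2:escaped | p3:escaped | p4:(2,4)->(1,4)
Step 4: p0:(5,1)->(5,0)->EXIT | p1:(0,3)->(0,4) | p2:escaped | p3:escaped | p4:(1,4)->(0,4)
Step 5: p0:escaped | p1:(0,4)->(0,5)->EXIT | p2:escaped | p3:escaped | p4:(0,4)->(0,5)->EXIT

ESCAPED ESCAPED ESCAPED ESCAPED ESCAPED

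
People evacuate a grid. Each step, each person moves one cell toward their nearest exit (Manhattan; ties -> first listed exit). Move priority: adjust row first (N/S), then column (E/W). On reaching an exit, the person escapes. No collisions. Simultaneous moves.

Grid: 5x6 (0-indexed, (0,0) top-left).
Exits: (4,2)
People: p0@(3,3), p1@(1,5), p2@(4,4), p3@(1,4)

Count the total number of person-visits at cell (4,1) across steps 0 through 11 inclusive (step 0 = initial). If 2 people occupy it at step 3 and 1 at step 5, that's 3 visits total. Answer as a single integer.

Answer: 0

Derivation:
Step 0: p0@(3,3) p1@(1,5) p2@(4,4) p3@(1,4) -> at (4,1): 0 [-], cum=0
Step 1: p0@(4,3) p1@(2,5) p2@(4,3) p3@(2,4) -> at (4,1): 0 [-], cum=0
Step 2: p0@ESC p1@(3,5) p2@ESC p3@(3,4) -> at (4,1): 0 [-], cum=0
Step 3: p0@ESC p1@(4,5) p2@ESC p3@(4,4) -> at (4,1): 0 [-], cum=0
Step 4: p0@ESC p1@(4,4) p2@ESC p3@(4,3) -> at (4,1): 0 [-], cum=0
Step 5: p0@ESC p1@(4,3) p2@ESC p3@ESC -> at (4,1): 0 [-], cum=0
Step 6: p0@ESC p1@ESC p2@ESC p3@ESC -> at (4,1): 0 [-], cum=0
Total visits = 0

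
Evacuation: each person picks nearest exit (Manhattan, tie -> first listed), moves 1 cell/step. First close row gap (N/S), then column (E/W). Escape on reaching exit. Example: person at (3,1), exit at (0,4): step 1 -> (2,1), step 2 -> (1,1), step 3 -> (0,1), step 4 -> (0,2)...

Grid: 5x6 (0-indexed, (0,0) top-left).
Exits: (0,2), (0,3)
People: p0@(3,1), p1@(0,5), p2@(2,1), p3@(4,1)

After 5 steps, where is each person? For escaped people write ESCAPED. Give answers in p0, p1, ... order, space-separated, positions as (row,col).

Step 1: p0:(3,1)->(2,1) | p1:(0,5)->(0,4) | p2:(2,1)->(1,1) | p3:(4,1)->(3,1)
Step 2: p0:(2,1)->(1,1) | p1:(0,4)->(0,3)->EXIT | p2:(1,1)->(0,1) | p3:(3,1)->(2,1)
Step 3: p0:(1,1)->(0,1) | p1:escaped | p2:(0,1)->(0,2)->EXIT | p3:(2,1)->(1,1)
Step 4: p0:(0,1)->(0,2)->EXIT | p1:escaped | p2:escaped | p3:(1,1)->(0,1)
Step 5: p0:escaped | p1:escaped | p2:escaped | p3:(0,1)->(0,2)->EXIT

ESCAPED ESCAPED ESCAPED ESCAPED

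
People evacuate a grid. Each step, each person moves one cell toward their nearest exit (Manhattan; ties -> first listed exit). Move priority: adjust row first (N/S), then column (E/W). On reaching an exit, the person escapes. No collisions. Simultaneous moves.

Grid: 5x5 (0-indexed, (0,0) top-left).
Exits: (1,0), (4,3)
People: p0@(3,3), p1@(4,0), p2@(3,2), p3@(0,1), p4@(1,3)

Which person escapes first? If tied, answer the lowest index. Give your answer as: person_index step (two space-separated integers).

Answer: 0 1

Derivation:
Step 1: p0:(3,3)->(4,3)->EXIT | p1:(4,0)->(3,0) | p2:(3,2)->(4,2) | p3:(0,1)->(1,1) | p4:(1,3)->(1,2)
Step 2: p0:escaped | p1:(3,0)->(2,0) | p2:(4,2)->(4,3)->EXIT | p3:(1,1)->(1,0)->EXIT | p4:(1,2)->(1,1)
Step 3: p0:escaped | p1:(2,0)->(1,0)->EXIT | p2:escaped | p3:escaped | p4:(1,1)->(1,0)->EXIT
Exit steps: [1, 3, 2, 2, 3]
First to escape: p0 at step 1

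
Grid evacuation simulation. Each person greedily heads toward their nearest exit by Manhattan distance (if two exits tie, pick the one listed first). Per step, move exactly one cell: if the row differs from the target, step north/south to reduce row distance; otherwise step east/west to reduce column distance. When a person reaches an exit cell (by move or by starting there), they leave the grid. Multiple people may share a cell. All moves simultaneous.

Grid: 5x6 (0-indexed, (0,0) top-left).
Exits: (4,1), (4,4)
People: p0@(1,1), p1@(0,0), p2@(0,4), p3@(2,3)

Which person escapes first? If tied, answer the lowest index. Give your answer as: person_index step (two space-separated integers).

Answer: 0 3

Derivation:
Step 1: p0:(1,1)->(2,1) | p1:(0,0)->(1,0) | p2:(0,4)->(1,4) | p3:(2,3)->(3,3)
Step 2: p0:(2,1)->(3,1) | p1:(1,0)->(2,0) | p2:(1,4)->(2,4) | p3:(3,3)->(4,3)
Step 3: p0:(3,1)->(4,1)->EXIT | p1:(2,0)->(3,0) | p2:(2,4)->(3,4) | p3:(4,3)->(4,4)->EXIT
Step 4: p0:escaped | p1:(3,0)->(4,0) | p2:(3,4)->(4,4)->EXIT | p3:escaped
Step 5: p0:escaped | p1:(4,0)->(4,1)->EXIT | p2:escaped | p3:escaped
Exit steps: [3, 5, 4, 3]
First to escape: p0 at step 3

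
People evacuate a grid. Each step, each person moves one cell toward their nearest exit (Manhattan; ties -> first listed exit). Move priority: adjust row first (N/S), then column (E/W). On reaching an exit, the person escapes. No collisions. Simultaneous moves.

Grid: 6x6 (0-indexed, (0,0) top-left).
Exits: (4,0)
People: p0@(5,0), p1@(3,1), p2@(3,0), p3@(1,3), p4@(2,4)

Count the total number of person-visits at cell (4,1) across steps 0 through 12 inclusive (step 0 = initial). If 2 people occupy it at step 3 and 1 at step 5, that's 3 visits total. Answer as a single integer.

Step 0: p0@(5,0) p1@(3,1) p2@(3,0) p3@(1,3) p4@(2,4) -> at (4,1): 0 [-], cum=0
Step 1: p0@ESC p1@(4,1) p2@ESC p3@(2,3) p4@(3,4) -> at (4,1): 1 [p1], cum=1
Step 2: p0@ESC p1@ESC p2@ESC p3@(3,3) p4@(4,4) -> at (4,1): 0 [-], cum=1
Step 3: p0@ESC p1@ESC p2@ESC p3@(4,3) p4@(4,3) -> at (4,1): 0 [-], cum=1
Step 4: p0@ESC p1@ESC p2@ESC p3@(4,2) p4@(4,2) -> at (4,1): 0 [-], cum=1
Step 5: p0@ESC p1@ESC p2@ESC p3@(4,1) p4@(4,1) -> at (4,1): 2 [p3,p4], cum=3
Step 6: p0@ESC p1@ESC p2@ESC p3@ESC p4@ESC -> at (4,1): 0 [-], cum=3
Total visits = 3

Answer: 3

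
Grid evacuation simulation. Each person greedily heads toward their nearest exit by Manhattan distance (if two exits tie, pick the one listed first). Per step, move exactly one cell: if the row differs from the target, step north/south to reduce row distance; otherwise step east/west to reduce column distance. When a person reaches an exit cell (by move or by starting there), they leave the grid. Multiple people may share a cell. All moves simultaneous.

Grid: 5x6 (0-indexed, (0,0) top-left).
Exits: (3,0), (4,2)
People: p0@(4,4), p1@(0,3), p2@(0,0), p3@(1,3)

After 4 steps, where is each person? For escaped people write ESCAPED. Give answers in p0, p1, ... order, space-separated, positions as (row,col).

Step 1: p0:(4,4)->(4,3) | p1:(0,3)->(1,3) | p2:(0,0)->(1,0) | p3:(1,3)->(2,3)
Step 2: p0:(4,3)->(4,2)->EXIT | p1:(1,3)->(2,3) | p2:(1,0)->(2,0) | p3:(2,3)->(3,3)
Step 3: p0:escaped | p1:(2,3)->(3,3) | p2:(2,0)->(3,0)->EXIT | p3:(3,3)->(4,3)
Step 4: p0:escaped | p1:(3,3)->(4,3) | p2:escaped | p3:(4,3)->(4,2)->EXIT

ESCAPED (4,3) ESCAPED ESCAPED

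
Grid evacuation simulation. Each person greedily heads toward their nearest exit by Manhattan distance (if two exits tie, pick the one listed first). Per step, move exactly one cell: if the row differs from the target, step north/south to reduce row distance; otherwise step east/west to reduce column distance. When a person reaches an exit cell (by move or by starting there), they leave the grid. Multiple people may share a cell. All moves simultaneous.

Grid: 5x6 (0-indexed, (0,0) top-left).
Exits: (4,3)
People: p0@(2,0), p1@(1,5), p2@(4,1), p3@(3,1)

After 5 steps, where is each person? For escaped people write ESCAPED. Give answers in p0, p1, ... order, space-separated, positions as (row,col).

Step 1: p0:(2,0)->(3,0) | p1:(1,5)->(2,5) | p2:(4,1)->(4,2) | p3:(3,1)->(4,1)
Step 2: p0:(3,0)->(4,0) | p1:(2,5)->(3,5) | p2:(4,2)->(4,3)->EXIT | p3:(4,1)->(4,2)
Step 3: p0:(4,0)->(4,1) | p1:(3,5)->(4,5) | p2:escaped | p3:(4,2)->(4,3)->EXIT
Step 4: p0:(4,1)->(4,2) | p1:(4,5)->(4,4) | p2:escaped | p3:escaped
Step 5: p0:(4,2)->(4,3)->EXIT | p1:(4,4)->(4,3)->EXIT | p2:escaped | p3:escaped

ESCAPED ESCAPED ESCAPED ESCAPED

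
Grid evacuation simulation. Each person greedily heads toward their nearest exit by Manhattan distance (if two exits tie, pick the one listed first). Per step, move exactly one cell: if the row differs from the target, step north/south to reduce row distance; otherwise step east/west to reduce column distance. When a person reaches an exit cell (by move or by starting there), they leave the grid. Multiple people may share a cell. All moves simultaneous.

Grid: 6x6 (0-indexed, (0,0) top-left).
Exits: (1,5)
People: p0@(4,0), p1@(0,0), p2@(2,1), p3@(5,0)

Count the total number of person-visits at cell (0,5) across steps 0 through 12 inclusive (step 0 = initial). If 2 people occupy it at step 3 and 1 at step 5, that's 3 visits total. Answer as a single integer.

Step 0: p0@(4,0) p1@(0,0) p2@(2,1) p3@(5,0) -> at (0,5): 0 [-], cum=0
Step 1: p0@(3,0) p1@(1,0) p2@(1,1) p3@(4,0) -> at (0,5): 0 [-], cum=0
Step 2: p0@(2,0) p1@(1,1) p2@(1,2) p3@(3,0) -> at (0,5): 0 [-], cum=0
Step 3: p0@(1,0) p1@(1,2) p2@(1,3) p3@(2,0) -> at (0,5): 0 [-], cum=0
Step 4: p0@(1,1) p1@(1,3) p2@(1,4) p3@(1,0) -> at (0,5): 0 [-], cum=0
Step 5: p0@(1,2) p1@(1,4) p2@ESC p3@(1,1) -> at (0,5): 0 [-], cum=0
Step 6: p0@(1,3) p1@ESC p2@ESC p3@(1,2) -> at (0,5): 0 [-], cum=0
Step 7: p0@(1,4) p1@ESC p2@ESC p3@(1,3) -> at (0,5): 0 [-], cum=0
Step 8: p0@ESC p1@ESC p2@ESC p3@(1,4) -> at (0,5): 0 [-], cum=0
Step 9: p0@ESC p1@ESC p2@ESC p3@ESC -> at (0,5): 0 [-], cum=0
Total visits = 0

Answer: 0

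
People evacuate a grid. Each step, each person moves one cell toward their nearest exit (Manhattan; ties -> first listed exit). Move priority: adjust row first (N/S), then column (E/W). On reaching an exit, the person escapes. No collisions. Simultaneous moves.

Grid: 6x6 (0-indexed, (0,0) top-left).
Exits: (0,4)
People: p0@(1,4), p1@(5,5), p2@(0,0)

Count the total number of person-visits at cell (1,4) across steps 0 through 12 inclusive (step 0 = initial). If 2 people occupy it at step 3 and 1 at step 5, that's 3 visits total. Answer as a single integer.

Step 0: p0@(1,4) p1@(5,5) p2@(0,0) -> at (1,4): 1 [p0], cum=1
Step 1: p0@ESC p1@(4,5) p2@(0,1) -> at (1,4): 0 [-], cum=1
Step 2: p0@ESC p1@(3,5) p2@(0,2) -> at (1,4): 0 [-], cum=1
Step 3: p0@ESC p1@(2,5) p2@(0,3) -> at (1,4): 0 [-], cum=1
Step 4: p0@ESC p1@(1,5) p2@ESC -> at (1,4): 0 [-], cum=1
Step 5: p0@ESC p1@(0,5) p2@ESC -> at (1,4): 0 [-], cum=1
Step 6: p0@ESC p1@ESC p2@ESC -> at (1,4): 0 [-], cum=1
Total visits = 1

Answer: 1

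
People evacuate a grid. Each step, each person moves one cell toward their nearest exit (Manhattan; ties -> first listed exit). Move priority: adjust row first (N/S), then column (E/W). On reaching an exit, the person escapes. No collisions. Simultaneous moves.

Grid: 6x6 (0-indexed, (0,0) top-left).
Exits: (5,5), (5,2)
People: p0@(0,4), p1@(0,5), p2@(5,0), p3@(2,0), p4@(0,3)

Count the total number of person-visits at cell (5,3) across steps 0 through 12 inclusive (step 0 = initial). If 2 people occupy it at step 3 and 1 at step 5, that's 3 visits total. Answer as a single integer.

Step 0: p0@(0,4) p1@(0,5) p2@(5,0) p3@(2,0) p4@(0,3) -> at (5,3): 0 [-], cum=0
Step 1: p0@(1,4) p1@(1,5) p2@(5,1) p3@(3,0) p4@(1,3) -> at (5,3): 0 [-], cum=0
Step 2: p0@(2,4) p1@(2,5) p2@ESC p3@(4,0) p4@(2,3) -> at (5,3): 0 [-], cum=0
Step 3: p0@(3,4) p1@(3,5) p2@ESC p3@(5,0) p4@(3,3) -> at (5,3): 0 [-], cum=0
Step 4: p0@(4,4) p1@(4,5) p2@ESC p3@(5,1) p4@(4,3) -> at (5,3): 0 [-], cum=0
Step 5: p0@(5,4) p1@ESC p2@ESC p3@ESC p4@(5,3) -> at (5,3): 1 [p4], cum=1
Step 6: p0@ESC p1@ESC p2@ESC p3@ESC p4@ESC -> at (5,3): 0 [-], cum=1
Total visits = 1

Answer: 1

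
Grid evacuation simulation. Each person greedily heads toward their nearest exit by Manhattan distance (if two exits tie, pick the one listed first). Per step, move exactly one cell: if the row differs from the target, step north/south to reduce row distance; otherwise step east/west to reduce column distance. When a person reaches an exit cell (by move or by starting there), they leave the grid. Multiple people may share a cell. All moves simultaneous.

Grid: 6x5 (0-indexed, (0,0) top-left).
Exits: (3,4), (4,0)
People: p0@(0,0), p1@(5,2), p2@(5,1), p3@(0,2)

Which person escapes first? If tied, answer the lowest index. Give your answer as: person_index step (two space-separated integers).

Step 1: p0:(0,0)->(1,0) | p1:(5,2)->(4,2) | p2:(5,1)->(4,1) | p3:(0,2)->(1,2)
Step 2: p0:(1,0)->(2,0) | p1:(4,2)->(4,1) | p2:(4,1)->(4,0)->EXIT | p3:(1,2)->(2,2)
Step 3: p0:(2,0)->(3,0) | p1:(4,1)->(4,0)->EXIT | p2:escaped | p3:(2,2)->(3,2)
Step 4: p0:(3,0)->(4,0)->EXIT | p1:escaped | p2:escaped | p3:(3,2)->(3,3)
Step 5: p0:escaped | p1:escaped | p2:escaped | p3:(3,3)->(3,4)->EXIT
Exit steps: [4, 3, 2, 5]
First to escape: p2 at step 2

Answer: 2 2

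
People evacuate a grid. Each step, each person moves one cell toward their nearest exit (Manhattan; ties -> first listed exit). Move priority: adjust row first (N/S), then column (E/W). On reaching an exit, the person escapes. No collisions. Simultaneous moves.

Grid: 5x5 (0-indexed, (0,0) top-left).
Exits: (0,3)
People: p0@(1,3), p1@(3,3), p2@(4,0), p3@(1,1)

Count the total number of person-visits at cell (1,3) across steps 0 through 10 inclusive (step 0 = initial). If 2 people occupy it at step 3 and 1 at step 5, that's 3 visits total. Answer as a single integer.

Answer: 2

Derivation:
Step 0: p0@(1,3) p1@(3,3) p2@(4,0) p3@(1,1) -> at (1,3): 1 [p0], cum=1
Step 1: p0@ESC p1@(2,3) p2@(3,0) p3@(0,1) -> at (1,3): 0 [-], cum=1
Step 2: p0@ESC p1@(1,3) p2@(2,0) p3@(0,2) -> at (1,3): 1 [p1], cum=2
Step 3: p0@ESC p1@ESC p2@(1,0) p3@ESC -> at (1,3): 0 [-], cum=2
Step 4: p0@ESC p1@ESC p2@(0,0) p3@ESC -> at (1,3): 0 [-], cum=2
Step 5: p0@ESC p1@ESC p2@(0,1) p3@ESC -> at (1,3): 0 [-], cum=2
Step 6: p0@ESC p1@ESC p2@(0,2) p3@ESC -> at (1,3): 0 [-], cum=2
Step 7: p0@ESC p1@ESC p2@ESC p3@ESC -> at (1,3): 0 [-], cum=2
Total visits = 2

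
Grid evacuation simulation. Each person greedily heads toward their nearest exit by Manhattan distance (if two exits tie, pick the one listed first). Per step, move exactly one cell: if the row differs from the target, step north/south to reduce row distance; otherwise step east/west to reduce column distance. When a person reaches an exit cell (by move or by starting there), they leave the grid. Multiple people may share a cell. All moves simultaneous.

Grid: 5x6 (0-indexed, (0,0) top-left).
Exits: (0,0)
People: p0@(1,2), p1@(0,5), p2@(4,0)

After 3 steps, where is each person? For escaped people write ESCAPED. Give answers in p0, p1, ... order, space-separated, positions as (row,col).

Step 1: p0:(1,2)->(0,2) | p1:(0,5)->(0,4) | p2:(4,0)->(3,0)
Step 2: p0:(0,2)->(0,1) | p1:(0,4)->(0,3) | p2:(3,0)->(2,0)
Step 3: p0:(0,1)->(0,0)->EXIT | p1:(0,3)->(0,2) | p2:(2,0)->(1,0)

ESCAPED (0,2) (1,0)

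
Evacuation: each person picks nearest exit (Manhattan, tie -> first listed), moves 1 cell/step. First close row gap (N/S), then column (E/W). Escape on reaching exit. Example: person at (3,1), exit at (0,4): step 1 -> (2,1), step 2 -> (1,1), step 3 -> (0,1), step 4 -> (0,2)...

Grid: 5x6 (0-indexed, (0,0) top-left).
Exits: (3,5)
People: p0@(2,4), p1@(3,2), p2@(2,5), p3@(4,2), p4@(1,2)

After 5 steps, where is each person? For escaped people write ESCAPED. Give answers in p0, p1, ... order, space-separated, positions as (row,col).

Step 1: p0:(2,4)->(3,4) | p1:(3,2)->(3,3) | p2:(2,5)->(3,5)->EXIT | p3:(4,2)->(3,2) | p4:(1,2)->(2,2)
Step 2: p0:(3,4)->(3,5)->EXIT | p1:(3,3)->(3,4) | p2:escaped | p3:(3,2)->(3,3) | p4:(2,2)->(3,2)
Step 3: p0:escaped | p1:(3,4)->(3,5)->EXIT | p2:escaped | p3:(3,3)->(3,4) | p4:(3,2)->(3,3)
Step 4: p0:escaped | p1:escaped | p2:escaped | p3:(3,4)->(3,5)->EXIT | p4:(3,3)->(3,4)
Step 5: p0:escaped | p1:escaped | p2:escaped | p3:escaped | p4:(3,4)->(3,5)->EXIT

ESCAPED ESCAPED ESCAPED ESCAPED ESCAPED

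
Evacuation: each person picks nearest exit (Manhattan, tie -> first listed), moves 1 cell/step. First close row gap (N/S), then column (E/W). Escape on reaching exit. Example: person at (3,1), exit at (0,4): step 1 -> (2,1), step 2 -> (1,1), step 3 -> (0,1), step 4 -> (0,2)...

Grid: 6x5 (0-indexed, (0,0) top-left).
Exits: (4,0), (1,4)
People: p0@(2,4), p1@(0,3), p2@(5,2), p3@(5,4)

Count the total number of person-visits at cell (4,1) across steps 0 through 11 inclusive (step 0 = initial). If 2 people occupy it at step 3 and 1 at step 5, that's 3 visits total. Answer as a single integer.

Step 0: p0@(2,4) p1@(0,3) p2@(5,2) p3@(5,4) -> at (4,1): 0 [-], cum=0
Step 1: p0@ESC p1@(1,3) p2@(4,2) p3@(4,4) -> at (4,1): 0 [-], cum=0
Step 2: p0@ESC p1@ESC p2@(4,1) p3@(3,4) -> at (4,1): 1 [p2], cum=1
Step 3: p0@ESC p1@ESC p2@ESC p3@(2,4) -> at (4,1): 0 [-], cum=1
Step 4: p0@ESC p1@ESC p2@ESC p3@ESC -> at (4,1): 0 [-], cum=1
Total visits = 1

Answer: 1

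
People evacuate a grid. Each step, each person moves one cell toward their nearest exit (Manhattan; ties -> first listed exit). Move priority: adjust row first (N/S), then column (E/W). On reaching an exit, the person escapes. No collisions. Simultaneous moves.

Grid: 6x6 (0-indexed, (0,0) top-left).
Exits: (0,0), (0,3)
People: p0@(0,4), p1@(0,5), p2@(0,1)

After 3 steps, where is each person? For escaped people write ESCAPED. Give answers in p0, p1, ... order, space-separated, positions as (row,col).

Step 1: p0:(0,4)->(0,3)->EXIT | p1:(0,5)->(0,4) | p2:(0,1)->(0,0)->EXIT
Step 2: p0:escaped | p1:(0,4)->(0,3)->EXIT | p2:escaped

ESCAPED ESCAPED ESCAPED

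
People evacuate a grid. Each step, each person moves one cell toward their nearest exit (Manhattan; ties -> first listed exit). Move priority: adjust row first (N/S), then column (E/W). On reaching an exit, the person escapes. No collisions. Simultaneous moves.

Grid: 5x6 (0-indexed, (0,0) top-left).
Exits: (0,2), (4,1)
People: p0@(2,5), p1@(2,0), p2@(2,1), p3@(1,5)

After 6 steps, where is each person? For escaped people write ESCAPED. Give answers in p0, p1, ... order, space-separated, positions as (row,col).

Step 1: p0:(2,5)->(1,5) | p1:(2,0)->(3,0) | p2:(2,1)->(3,1) | p3:(1,5)->(0,5)
Step 2: p0:(1,5)->(0,5) | p1:(3,0)->(4,0) | p2:(3,1)->(4,1)->EXIT | p3:(0,5)->(0,4)
Step 3: p0:(0,5)->(0,4) | p1:(4,0)->(4,1)->EXIT | p2:escaped | p3:(0,4)->(0,3)
Step 4: p0:(0,4)->(0,3) | p1:escaped | p2:escaped | p3:(0,3)->(0,2)->EXIT
Step 5: p0:(0,3)->(0,2)->EXIT | p1:escaped | p2:escaped | p3:escaped

ESCAPED ESCAPED ESCAPED ESCAPED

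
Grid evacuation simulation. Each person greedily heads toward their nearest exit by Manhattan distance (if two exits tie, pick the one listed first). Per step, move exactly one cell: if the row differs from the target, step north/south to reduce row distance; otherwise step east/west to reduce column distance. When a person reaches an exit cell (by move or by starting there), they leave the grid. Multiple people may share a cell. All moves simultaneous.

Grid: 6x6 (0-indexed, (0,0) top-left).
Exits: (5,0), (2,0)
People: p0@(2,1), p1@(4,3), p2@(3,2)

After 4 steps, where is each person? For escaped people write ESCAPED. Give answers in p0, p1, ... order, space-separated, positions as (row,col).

Step 1: p0:(2,1)->(2,0)->EXIT | p1:(4,3)->(5,3) | p2:(3,2)->(2,2)
Step 2: p0:escaped | p1:(5,3)->(5,2) | p2:(2,2)->(2,1)
Step 3: p0:escaped | p1:(5,2)->(5,1) | p2:(2,1)->(2,0)->EXIT
Step 4: p0:escaped | p1:(5,1)->(5,0)->EXIT | p2:escaped

ESCAPED ESCAPED ESCAPED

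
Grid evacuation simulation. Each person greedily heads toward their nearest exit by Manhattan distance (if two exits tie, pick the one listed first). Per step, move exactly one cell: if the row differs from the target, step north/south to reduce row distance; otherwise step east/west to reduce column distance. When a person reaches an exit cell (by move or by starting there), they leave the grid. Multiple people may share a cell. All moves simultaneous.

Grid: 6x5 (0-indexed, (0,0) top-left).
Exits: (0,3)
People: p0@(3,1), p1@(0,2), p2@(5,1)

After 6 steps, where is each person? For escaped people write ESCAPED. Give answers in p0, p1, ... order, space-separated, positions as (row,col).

Step 1: p0:(3,1)->(2,1) | p1:(0,2)->(0,3)->EXIT | p2:(5,1)->(4,1)
Step 2: p0:(2,1)->(1,1) | p1:escaped | p2:(4,1)->(3,1)
Step 3: p0:(1,1)->(0,1) | p1:escaped | p2:(3,1)->(2,1)
Step 4: p0:(0,1)->(0,2) | p1:escaped | p2:(2,1)->(1,1)
Step 5: p0:(0,2)->(0,3)->EXIT | p1:escaped | p2:(1,1)->(0,1)
Step 6: p0:escaped | p1:escaped | p2:(0,1)->(0,2)

ESCAPED ESCAPED (0,2)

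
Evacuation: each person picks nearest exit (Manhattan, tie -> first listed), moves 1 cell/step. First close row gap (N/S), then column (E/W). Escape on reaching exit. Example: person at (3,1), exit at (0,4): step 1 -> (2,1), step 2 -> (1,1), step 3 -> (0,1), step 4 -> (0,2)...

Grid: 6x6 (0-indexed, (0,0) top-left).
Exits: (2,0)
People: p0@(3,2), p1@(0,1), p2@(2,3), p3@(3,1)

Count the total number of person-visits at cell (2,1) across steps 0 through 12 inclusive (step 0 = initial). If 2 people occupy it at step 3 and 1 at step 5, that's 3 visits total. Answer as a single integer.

Step 0: p0@(3,2) p1@(0,1) p2@(2,3) p3@(3,1) -> at (2,1): 0 [-], cum=0
Step 1: p0@(2,2) p1@(1,1) p2@(2,2) p3@(2,1) -> at (2,1): 1 [p3], cum=1
Step 2: p0@(2,1) p1@(2,1) p2@(2,1) p3@ESC -> at (2,1): 3 [p0,p1,p2], cum=4
Step 3: p0@ESC p1@ESC p2@ESC p3@ESC -> at (2,1): 0 [-], cum=4
Total visits = 4

Answer: 4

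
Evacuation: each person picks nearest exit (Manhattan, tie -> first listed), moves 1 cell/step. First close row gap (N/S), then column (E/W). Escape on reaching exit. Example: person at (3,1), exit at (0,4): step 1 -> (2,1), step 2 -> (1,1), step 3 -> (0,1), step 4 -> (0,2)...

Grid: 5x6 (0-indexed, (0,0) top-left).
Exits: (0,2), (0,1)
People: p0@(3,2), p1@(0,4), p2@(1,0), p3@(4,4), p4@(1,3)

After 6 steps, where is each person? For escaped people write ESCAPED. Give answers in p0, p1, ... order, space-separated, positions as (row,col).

Step 1: p0:(3,2)->(2,2) | p1:(0,4)->(0,3) | p2:(1,0)->(0,0) | p3:(4,4)->(3,4) | p4:(1,3)->(0,3)
Step 2: p0:(2,2)->(1,2) | p1:(0,3)->(0,2)->EXIT | p2:(0,0)->(0,1)->EXIT | p3:(3,4)->(2,4) | p4:(0,3)->(0,2)->EXIT
Step 3: p0:(1,2)->(0,2)->EXIT | p1:escaped | p2:escaped | p3:(2,4)->(1,4) | p4:escaped
Step 4: p0:escaped | p1:escaped | p2:escaped | p3:(1,4)->(0,4) | p4:escaped
Step 5: p0:escaped | p1:escaped | p2:escaped | p3:(0,4)->(0,3) | p4:escaped
Step 6: p0:escaped | p1:escaped | p2:escaped | p3:(0,3)->(0,2)->EXIT | p4:escaped

ESCAPED ESCAPED ESCAPED ESCAPED ESCAPED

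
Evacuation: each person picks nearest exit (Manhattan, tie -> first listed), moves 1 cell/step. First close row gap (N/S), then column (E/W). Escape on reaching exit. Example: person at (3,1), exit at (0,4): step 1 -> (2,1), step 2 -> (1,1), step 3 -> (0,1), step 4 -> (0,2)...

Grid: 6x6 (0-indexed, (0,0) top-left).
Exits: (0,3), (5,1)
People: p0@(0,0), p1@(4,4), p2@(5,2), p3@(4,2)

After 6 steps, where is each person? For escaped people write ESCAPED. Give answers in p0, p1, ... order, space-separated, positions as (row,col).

Step 1: p0:(0,0)->(0,1) | p1:(4,4)->(5,4) | p2:(5,2)->(5,1)->EXIT | p3:(4,2)->(5,2)
Step 2: p0:(0,1)->(0,2) | p1:(5,4)->(5,3) | p2:escaped | p3:(5,2)->(5,1)->EXIT
Step 3: p0:(0,2)->(0,3)->EXIT | p1:(5,3)->(5,2) | p2:escaped | p3:escaped
Step 4: p0:escaped | p1:(5,2)->(5,1)->EXIT | p2:escaped | p3:escaped

ESCAPED ESCAPED ESCAPED ESCAPED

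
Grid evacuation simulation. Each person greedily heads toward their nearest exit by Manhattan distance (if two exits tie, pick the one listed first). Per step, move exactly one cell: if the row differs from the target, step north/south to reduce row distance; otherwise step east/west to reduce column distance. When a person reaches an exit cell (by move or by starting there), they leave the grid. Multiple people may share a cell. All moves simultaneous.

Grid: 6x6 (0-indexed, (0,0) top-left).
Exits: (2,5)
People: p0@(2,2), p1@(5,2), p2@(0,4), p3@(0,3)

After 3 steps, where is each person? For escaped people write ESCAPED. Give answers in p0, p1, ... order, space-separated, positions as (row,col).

Step 1: p0:(2,2)->(2,3) | p1:(5,2)->(4,2) | p2:(0,4)->(1,4) | p3:(0,3)->(1,3)
Step 2: p0:(2,3)->(2,4) | p1:(4,2)->(3,2) | p2:(1,4)->(2,4) | p3:(1,3)->(2,3)
Step 3: p0:(2,4)->(2,5)->EXIT | p1:(3,2)->(2,2) | p2:(2,4)->(2,5)->EXIT | p3:(2,3)->(2,4)

ESCAPED (2,2) ESCAPED (2,4)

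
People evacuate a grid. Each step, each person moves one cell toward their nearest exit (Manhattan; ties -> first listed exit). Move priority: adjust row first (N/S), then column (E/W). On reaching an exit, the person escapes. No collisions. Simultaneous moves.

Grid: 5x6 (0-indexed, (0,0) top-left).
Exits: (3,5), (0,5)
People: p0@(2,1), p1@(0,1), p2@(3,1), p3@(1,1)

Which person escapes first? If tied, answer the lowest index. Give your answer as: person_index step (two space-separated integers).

Answer: 1 4

Derivation:
Step 1: p0:(2,1)->(3,1) | p1:(0,1)->(0,2) | p2:(3,1)->(3,2) | p3:(1,1)->(0,1)
Step 2: p0:(3,1)->(3,2) | p1:(0,2)->(0,3) | p2:(3,2)->(3,3) | p3:(0,1)->(0,2)
Step 3: p0:(3,2)->(3,3) | p1:(0,3)->(0,4) | p2:(3,3)->(3,4) | p3:(0,2)->(0,3)
Step 4: p0:(3,3)->(3,4) | p1:(0,4)->(0,5)->EXIT | p2:(3,4)->(3,5)->EXIT | p3:(0,3)->(0,4)
Step 5: p0:(3,4)->(3,5)->EXIT | p1:escaped | p2:escaped | p3:(0,4)->(0,5)->EXIT
Exit steps: [5, 4, 4, 5]
First to escape: p1 at step 4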